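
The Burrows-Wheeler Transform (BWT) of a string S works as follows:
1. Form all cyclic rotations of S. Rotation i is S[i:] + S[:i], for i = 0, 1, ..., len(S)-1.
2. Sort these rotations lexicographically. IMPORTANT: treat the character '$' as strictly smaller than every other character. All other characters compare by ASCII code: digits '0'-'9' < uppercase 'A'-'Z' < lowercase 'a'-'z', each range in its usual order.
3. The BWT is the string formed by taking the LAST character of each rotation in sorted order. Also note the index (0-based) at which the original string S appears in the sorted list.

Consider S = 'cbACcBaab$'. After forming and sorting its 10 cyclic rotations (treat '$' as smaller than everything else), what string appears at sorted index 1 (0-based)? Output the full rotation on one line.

All 10 rotations (rotation i = S[i:]+S[:i]):
  rot[0] = cbACcBaab$
  rot[1] = bACcBaab$c
  rot[2] = ACcBaab$cb
  rot[3] = CcBaab$cbA
  rot[4] = cBaab$cbAC
  rot[5] = Baab$cbACc
  rot[6] = aab$cbACcB
  rot[7] = ab$cbACcBa
  rot[8] = b$cbACcBaa
  rot[9] = $cbACcBaab
Sorted (with $ < everything):
  sorted[0] = $cbACcBaab
  sorted[1] = ACcBaab$cb
  sorted[2] = Baab$cbACc
  sorted[3] = CcBaab$cbA
  sorted[4] = aab$cbACcB
  sorted[5] = ab$cbACcBa
  sorted[6] = b$cbACcBaa
  sorted[7] = bACcBaab$c
  sorted[8] = cBaab$cbAC
  sorted[9] = cbACcBaab$
sorted[1] = ACcBaab$cb

Answer: ACcBaab$cb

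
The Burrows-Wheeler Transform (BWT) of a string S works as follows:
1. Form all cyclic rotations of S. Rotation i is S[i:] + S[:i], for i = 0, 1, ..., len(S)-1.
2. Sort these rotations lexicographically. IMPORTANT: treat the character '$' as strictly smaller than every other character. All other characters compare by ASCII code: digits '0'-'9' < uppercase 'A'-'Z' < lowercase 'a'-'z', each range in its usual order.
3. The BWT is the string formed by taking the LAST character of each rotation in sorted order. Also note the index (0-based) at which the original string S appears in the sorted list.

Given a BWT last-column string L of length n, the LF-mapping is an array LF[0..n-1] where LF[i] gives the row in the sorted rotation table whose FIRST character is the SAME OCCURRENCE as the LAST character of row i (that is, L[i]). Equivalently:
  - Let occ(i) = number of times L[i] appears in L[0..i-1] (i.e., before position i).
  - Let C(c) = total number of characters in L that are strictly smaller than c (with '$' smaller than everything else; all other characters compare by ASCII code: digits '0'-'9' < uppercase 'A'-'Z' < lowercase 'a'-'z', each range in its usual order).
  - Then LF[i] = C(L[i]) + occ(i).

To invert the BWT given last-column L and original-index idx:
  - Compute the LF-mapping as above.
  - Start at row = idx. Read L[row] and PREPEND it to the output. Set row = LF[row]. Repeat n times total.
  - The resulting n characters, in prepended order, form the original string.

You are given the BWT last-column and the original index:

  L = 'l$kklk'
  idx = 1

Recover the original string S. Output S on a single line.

LF mapping: 4 0 1 2 5 3
Walk LF starting at row 1, prepending L[row]:
  step 1: row=1, L[1]='$', prepend. Next row=LF[1]=0
  step 2: row=0, L[0]='l', prepend. Next row=LF[0]=4
  step 3: row=4, L[4]='l', prepend. Next row=LF[4]=5
  step 4: row=5, L[5]='k', prepend. Next row=LF[5]=3
  step 5: row=3, L[3]='k', prepend. Next row=LF[3]=2
  step 6: row=2, L[2]='k', prepend. Next row=LF[2]=1
Reversed output: kkkll$

Answer: kkkll$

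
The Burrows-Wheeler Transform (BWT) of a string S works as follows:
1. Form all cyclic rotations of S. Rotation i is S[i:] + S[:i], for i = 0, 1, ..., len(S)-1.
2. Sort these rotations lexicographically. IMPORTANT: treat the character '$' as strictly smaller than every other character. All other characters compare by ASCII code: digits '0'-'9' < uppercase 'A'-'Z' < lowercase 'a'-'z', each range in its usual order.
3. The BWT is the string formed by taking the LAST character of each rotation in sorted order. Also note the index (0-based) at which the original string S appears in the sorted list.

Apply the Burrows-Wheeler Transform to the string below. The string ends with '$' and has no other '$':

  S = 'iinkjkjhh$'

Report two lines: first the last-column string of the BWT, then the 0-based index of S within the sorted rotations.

Answer: hhj$ikkjni
3

Derivation:
All 10 rotations (rotation i = S[i:]+S[:i]):
  rot[0] = iinkjkjhh$
  rot[1] = inkjkjhh$i
  rot[2] = nkjkjhh$ii
  rot[3] = kjkjhh$iin
  rot[4] = jkjhh$iink
  rot[5] = kjhh$iinkj
  rot[6] = jhh$iinkjk
  rot[7] = hh$iinkjkj
  rot[8] = h$iinkjkjh
  rot[9] = $iinkjkjhh
Sorted (with $ < everything):
  sorted[0] = $iinkjkjhh  (last char: 'h')
  sorted[1] = h$iinkjkjh  (last char: 'h')
  sorted[2] = hh$iinkjkj  (last char: 'j')
  sorted[3] = iinkjkjhh$  (last char: '$')
  sorted[4] = inkjkjhh$i  (last char: 'i')
  sorted[5] = jhh$iinkjk  (last char: 'k')
  sorted[6] = jkjhh$iink  (last char: 'k')
  sorted[7] = kjhh$iinkj  (last char: 'j')
  sorted[8] = kjkjhh$iin  (last char: 'n')
  sorted[9] = nkjkjhh$ii  (last char: 'i')
Last column: hhj$ikkjni
Original string S is at sorted index 3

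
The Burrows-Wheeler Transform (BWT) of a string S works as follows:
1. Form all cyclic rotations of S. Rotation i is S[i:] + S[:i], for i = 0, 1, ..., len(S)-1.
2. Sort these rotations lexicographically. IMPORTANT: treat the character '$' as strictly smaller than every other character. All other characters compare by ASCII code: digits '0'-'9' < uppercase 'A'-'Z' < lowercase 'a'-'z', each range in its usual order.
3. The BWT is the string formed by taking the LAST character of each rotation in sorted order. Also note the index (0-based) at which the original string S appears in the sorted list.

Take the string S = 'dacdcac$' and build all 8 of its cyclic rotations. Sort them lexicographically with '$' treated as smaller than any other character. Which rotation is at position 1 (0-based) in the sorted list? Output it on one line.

All 8 rotations (rotation i = S[i:]+S[:i]):
  rot[0] = dacdcac$
  rot[1] = acdcac$d
  rot[2] = cdcac$da
  rot[3] = dcac$dac
  rot[4] = cac$dacd
  rot[5] = ac$dacdc
  rot[6] = c$dacdca
  rot[7] = $dacdcac
Sorted (with $ < everything):
  sorted[0] = $dacdcac
  sorted[1] = ac$dacdc
  sorted[2] = acdcac$d
  sorted[3] = c$dacdca
  sorted[4] = cac$dacd
  sorted[5] = cdcac$da
  sorted[6] = dacdcac$
  sorted[7] = dcac$dac
sorted[1] = ac$dacdc

Answer: ac$dacdc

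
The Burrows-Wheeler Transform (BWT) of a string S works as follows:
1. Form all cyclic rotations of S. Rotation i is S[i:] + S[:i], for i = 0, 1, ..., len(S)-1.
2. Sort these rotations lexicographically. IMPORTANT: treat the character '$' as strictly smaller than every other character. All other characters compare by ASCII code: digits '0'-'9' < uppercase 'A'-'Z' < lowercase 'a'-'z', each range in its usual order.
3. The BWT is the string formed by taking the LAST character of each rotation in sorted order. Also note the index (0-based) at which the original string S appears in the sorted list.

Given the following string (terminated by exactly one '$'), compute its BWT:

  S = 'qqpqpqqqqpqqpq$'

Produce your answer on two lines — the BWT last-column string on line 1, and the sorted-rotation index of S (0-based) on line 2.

All 15 rotations (rotation i = S[i:]+S[:i]):
  rot[0] = qqpqpqqqqpqqpq$
  rot[1] = qpqpqqqqpqqpq$q
  rot[2] = pqpqqqqpqqpq$qq
  rot[3] = qpqqqqpqqpq$qqp
  rot[4] = pqqqqpqqpq$qqpq
  rot[5] = qqqqpqqpq$qqpqp
  rot[6] = qqqpqqpq$qqpqpq
  rot[7] = qqpqqpq$qqpqpqq
  rot[8] = qpqqpq$qqpqpqqq
  rot[9] = pqqpq$qqpqpqqqq
  rot[10] = qqpq$qqpqpqqqqp
  rot[11] = qpq$qqpqpqqqqpq
  rot[12] = pq$qqpqpqqqqpqq
  rot[13] = q$qqpqpqqqqpqqp
  rot[14] = $qqpqpqqqqpqqpq
Sorted (with $ < everything):
  sorted[0] = $qqpqpqqqqpqqpq  (last char: 'q')
  sorted[1] = pq$qqpqpqqqqpqq  (last char: 'q')
  sorted[2] = pqpqqqqpqqpq$qq  (last char: 'q')
  sorted[3] = pqqpq$qqpqpqqqq  (last char: 'q')
  sorted[4] = pqqqqpqqpq$qqpq  (last char: 'q')
  sorted[5] = q$qqpqpqqqqpqqp  (last char: 'p')
  sorted[6] = qpq$qqpqpqqqqpq  (last char: 'q')
  sorted[7] = qpqpqqqqpqqpq$q  (last char: 'q')
  sorted[8] = qpqqpq$qqpqpqqq  (last char: 'q')
  sorted[9] = qpqqqqpqqpq$qqp  (last char: 'p')
  sorted[10] = qqpq$qqpqpqqqqp  (last char: 'p')
  sorted[11] = qqpqpqqqqpqqpq$  (last char: '$')
  sorted[12] = qqpqqpq$qqpqpqq  (last char: 'q')
  sorted[13] = qqqpqqpq$qqpqpq  (last char: 'q')
  sorted[14] = qqqqpqqpq$qqpqp  (last char: 'p')
Last column: qqqqqpqqqpp$qqp
Original string S is at sorted index 11

Answer: qqqqqpqqqpp$qqp
11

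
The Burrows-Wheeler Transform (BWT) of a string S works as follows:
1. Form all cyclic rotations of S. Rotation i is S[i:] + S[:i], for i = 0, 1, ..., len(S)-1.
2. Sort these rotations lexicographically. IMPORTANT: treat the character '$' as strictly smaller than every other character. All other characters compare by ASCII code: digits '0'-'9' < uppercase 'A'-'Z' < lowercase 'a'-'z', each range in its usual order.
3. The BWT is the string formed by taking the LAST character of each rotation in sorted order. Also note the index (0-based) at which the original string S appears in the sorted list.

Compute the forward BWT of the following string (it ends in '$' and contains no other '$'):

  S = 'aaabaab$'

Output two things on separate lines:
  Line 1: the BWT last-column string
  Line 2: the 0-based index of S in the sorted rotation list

All 8 rotations (rotation i = S[i:]+S[:i]):
  rot[0] = aaabaab$
  rot[1] = aabaab$a
  rot[2] = abaab$aa
  rot[3] = baab$aaa
  rot[4] = aab$aaab
  rot[5] = ab$aaaba
  rot[6] = b$aaabaa
  rot[7] = $aaabaab
Sorted (with $ < everything):
  sorted[0] = $aaabaab  (last char: 'b')
  sorted[1] = aaabaab$  (last char: '$')
  sorted[2] = aab$aaab  (last char: 'b')
  sorted[3] = aabaab$a  (last char: 'a')
  sorted[4] = ab$aaaba  (last char: 'a')
  sorted[5] = abaab$aa  (last char: 'a')
  sorted[6] = b$aaabaa  (last char: 'a')
  sorted[7] = baab$aaa  (last char: 'a')
Last column: b$baaaaa
Original string S is at sorted index 1

Answer: b$baaaaa
1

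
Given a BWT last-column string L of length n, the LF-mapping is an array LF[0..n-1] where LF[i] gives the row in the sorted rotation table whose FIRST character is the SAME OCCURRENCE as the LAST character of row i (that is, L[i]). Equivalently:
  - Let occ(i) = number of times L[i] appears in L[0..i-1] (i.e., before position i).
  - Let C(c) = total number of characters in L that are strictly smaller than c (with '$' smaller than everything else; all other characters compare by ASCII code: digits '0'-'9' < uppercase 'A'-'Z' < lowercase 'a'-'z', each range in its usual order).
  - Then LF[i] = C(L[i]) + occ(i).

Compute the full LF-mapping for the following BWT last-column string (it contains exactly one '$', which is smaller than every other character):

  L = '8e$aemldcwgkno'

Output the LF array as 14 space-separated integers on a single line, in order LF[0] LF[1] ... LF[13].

Answer: 1 5 0 2 6 10 9 4 3 13 7 8 11 12

Derivation:
Char counts: '$':1, '8':1, 'a':1, 'c':1, 'd':1, 'e':2, 'g':1, 'k':1, 'l':1, 'm':1, 'n':1, 'o':1, 'w':1
C (first-col start): C('$')=0, C('8')=1, C('a')=2, C('c')=3, C('d')=4, C('e')=5, C('g')=7, C('k')=8, C('l')=9, C('m')=10, C('n')=11, C('o')=12, C('w')=13
L[0]='8': occ=0, LF[0]=C('8')+0=1+0=1
L[1]='e': occ=0, LF[1]=C('e')+0=5+0=5
L[2]='$': occ=0, LF[2]=C('$')+0=0+0=0
L[3]='a': occ=0, LF[3]=C('a')+0=2+0=2
L[4]='e': occ=1, LF[4]=C('e')+1=5+1=6
L[5]='m': occ=0, LF[5]=C('m')+0=10+0=10
L[6]='l': occ=0, LF[6]=C('l')+0=9+0=9
L[7]='d': occ=0, LF[7]=C('d')+0=4+0=4
L[8]='c': occ=0, LF[8]=C('c')+0=3+0=3
L[9]='w': occ=0, LF[9]=C('w')+0=13+0=13
L[10]='g': occ=0, LF[10]=C('g')+0=7+0=7
L[11]='k': occ=0, LF[11]=C('k')+0=8+0=8
L[12]='n': occ=0, LF[12]=C('n')+0=11+0=11
L[13]='o': occ=0, LF[13]=C('o')+0=12+0=12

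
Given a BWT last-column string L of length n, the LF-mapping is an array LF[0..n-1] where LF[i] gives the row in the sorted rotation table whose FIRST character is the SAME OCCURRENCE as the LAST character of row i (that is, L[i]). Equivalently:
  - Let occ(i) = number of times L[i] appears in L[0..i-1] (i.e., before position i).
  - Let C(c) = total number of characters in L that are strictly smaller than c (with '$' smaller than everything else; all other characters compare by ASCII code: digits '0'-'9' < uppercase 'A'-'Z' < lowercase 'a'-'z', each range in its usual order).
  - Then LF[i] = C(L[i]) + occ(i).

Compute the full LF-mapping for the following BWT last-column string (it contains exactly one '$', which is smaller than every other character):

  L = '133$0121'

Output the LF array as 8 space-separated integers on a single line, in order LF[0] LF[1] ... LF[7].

Answer: 2 6 7 0 1 3 5 4

Derivation:
Char counts: '$':1, '0':1, '1':3, '2':1, '3':2
C (first-col start): C('$')=0, C('0')=1, C('1')=2, C('2')=5, C('3')=6
L[0]='1': occ=0, LF[0]=C('1')+0=2+0=2
L[1]='3': occ=0, LF[1]=C('3')+0=6+0=6
L[2]='3': occ=1, LF[2]=C('3')+1=6+1=7
L[3]='$': occ=0, LF[3]=C('$')+0=0+0=0
L[4]='0': occ=0, LF[4]=C('0')+0=1+0=1
L[5]='1': occ=1, LF[5]=C('1')+1=2+1=3
L[6]='2': occ=0, LF[6]=C('2')+0=5+0=5
L[7]='1': occ=2, LF[7]=C('1')+2=2+2=4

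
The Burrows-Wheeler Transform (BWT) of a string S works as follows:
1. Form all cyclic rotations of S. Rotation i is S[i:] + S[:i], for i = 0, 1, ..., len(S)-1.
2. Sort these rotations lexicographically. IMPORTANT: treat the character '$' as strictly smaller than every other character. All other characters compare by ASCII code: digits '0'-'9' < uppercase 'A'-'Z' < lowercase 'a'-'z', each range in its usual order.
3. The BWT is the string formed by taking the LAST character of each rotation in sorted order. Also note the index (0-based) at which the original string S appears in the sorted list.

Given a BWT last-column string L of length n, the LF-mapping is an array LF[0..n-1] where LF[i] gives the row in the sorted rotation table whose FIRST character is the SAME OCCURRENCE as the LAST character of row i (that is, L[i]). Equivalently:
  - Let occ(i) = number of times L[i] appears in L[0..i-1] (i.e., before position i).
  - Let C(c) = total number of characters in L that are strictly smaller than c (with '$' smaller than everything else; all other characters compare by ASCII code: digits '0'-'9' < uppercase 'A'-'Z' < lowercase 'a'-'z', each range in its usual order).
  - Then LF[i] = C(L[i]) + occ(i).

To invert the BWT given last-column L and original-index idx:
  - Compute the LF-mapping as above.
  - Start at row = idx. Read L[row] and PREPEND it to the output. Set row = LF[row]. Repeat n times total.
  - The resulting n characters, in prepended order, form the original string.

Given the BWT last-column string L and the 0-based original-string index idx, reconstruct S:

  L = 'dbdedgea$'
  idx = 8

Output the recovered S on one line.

Answer: gddbaeed$

Derivation:
LF mapping: 3 2 4 6 5 8 7 1 0
Walk LF starting at row 8, prepending L[row]:
  step 1: row=8, L[8]='$', prepend. Next row=LF[8]=0
  step 2: row=0, L[0]='d', prepend. Next row=LF[0]=3
  step 3: row=3, L[3]='e', prepend. Next row=LF[3]=6
  step 4: row=6, L[6]='e', prepend. Next row=LF[6]=7
  step 5: row=7, L[7]='a', prepend. Next row=LF[7]=1
  step 6: row=1, L[1]='b', prepend. Next row=LF[1]=2
  step 7: row=2, L[2]='d', prepend. Next row=LF[2]=4
  step 8: row=4, L[4]='d', prepend. Next row=LF[4]=5
  step 9: row=5, L[5]='g', prepend. Next row=LF[5]=8
Reversed output: gddbaeed$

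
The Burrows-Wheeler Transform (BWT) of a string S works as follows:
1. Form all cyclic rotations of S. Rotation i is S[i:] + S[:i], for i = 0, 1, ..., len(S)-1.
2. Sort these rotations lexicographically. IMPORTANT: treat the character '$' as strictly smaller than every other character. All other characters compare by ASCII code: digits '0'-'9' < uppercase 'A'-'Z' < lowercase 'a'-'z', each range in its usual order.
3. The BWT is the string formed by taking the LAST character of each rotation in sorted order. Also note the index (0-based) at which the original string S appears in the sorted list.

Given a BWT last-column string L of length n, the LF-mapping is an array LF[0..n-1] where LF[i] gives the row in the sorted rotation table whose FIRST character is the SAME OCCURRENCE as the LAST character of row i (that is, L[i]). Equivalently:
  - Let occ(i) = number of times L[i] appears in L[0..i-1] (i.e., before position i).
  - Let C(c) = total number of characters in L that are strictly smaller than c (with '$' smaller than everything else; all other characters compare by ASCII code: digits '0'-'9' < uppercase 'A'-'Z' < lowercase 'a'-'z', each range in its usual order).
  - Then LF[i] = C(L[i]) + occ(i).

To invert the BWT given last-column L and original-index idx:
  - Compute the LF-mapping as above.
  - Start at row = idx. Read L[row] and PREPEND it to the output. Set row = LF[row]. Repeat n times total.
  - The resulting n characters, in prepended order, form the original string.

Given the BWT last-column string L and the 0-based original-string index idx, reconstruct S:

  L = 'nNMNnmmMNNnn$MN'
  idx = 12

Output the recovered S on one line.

Answer: nNMMNmNMnmNNnn$

Derivation:
LF mapping: 11 4 1 5 12 9 10 2 6 7 13 14 0 3 8
Walk LF starting at row 12, prepending L[row]:
  step 1: row=12, L[12]='$', prepend. Next row=LF[12]=0
  step 2: row=0, L[0]='n', prepend. Next row=LF[0]=11
  step 3: row=11, L[11]='n', prepend. Next row=LF[11]=14
  step 4: row=14, L[14]='N', prepend. Next row=LF[14]=8
  step 5: row=8, L[8]='N', prepend. Next row=LF[8]=6
  step 6: row=6, L[6]='m', prepend. Next row=LF[6]=10
  step 7: row=10, L[10]='n', prepend. Next row=LF[10]=13
  step 8: row=13, L[13]='M', prepend. Next row=LF[13]=3
  step 9: row=3, L[3]='N', prepend. Next row=LF[3]=5
  step 10: row=5, L[5]='m', prepend. Next row=LF[5]=9
  step 11: row=9, L[9]='N', prepend. Next row=LF[9]=7
  step 12: row=7, L[7]='M', prepend. Next row=LF[7]=2
  step 13: row=2, L[2]='M', prepend. Next row=LF[2]=1
  step 14: row=1, L[1]='N', prepend. Next row=LF[1]=4
  step 15: row=4, L[4]='n', prepend. Next row=LF[4]=12
Reversed output: nNMMNmNMnmNNnn$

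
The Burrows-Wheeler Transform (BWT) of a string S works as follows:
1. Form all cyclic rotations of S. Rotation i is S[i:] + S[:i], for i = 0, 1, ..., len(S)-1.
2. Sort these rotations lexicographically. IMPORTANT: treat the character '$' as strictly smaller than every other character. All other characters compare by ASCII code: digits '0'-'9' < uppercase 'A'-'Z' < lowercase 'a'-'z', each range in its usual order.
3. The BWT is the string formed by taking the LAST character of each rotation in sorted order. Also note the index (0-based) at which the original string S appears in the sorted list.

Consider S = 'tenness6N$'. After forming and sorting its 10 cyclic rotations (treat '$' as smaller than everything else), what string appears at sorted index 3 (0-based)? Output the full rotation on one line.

Answer: enness6N$t

Derivation:
All 10 rotations (rotation i = S[i:]+S[:i]):
  rot[0] = tenness6N$
  rot[1] = enness6N$t
  rot[2] = nness6N$te
  rot[3] = ness6N$ten
  rot[4] = ess6N$tenn
  rot[5] = ss6N$tenne
  rot[6] = s6N$tennes
  rot[7] = 6N$tenness
  rot[8] = N$tenness6
  rot[9] = $tenness6N
Sorted (with $ < everything):
  sorted[0] = $tenness6N
  sorted[1] = 6N$tenness
  sorted[2] = N$tenness6
  sorted[3] = enness6N$t
  sorted[4] = ess6N$tenn
  sorted[5] = ness6N$ten
  sorted[6] = nness6N$te
  sorted[7] = s6N$tennes
  sorted[8] = ss6N$tenne
  sorted[9] = tenness6N$
sorted[3] = enness6N$t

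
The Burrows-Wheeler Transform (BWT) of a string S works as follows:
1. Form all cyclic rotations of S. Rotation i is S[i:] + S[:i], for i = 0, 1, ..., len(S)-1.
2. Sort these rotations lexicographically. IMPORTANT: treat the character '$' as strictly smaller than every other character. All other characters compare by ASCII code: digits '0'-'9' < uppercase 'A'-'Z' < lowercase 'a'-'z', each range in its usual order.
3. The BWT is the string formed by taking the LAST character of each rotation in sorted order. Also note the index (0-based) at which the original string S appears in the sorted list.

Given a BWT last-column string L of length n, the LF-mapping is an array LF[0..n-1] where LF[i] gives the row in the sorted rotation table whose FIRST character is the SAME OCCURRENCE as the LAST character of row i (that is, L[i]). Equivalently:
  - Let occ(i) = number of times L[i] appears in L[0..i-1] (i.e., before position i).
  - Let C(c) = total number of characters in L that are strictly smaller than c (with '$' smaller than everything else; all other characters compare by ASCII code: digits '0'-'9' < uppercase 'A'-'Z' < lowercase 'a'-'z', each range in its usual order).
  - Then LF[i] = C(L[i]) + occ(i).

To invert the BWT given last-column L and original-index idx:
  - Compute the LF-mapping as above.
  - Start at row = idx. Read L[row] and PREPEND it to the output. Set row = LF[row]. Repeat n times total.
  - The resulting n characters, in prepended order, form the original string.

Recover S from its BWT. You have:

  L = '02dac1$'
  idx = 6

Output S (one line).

LF mapping: 1 3 6 4 5 2 0
Walk LF starting at row 6, prepending L[row]:
  step 1: row=6, L[6]='$', prepend. Next row=LF[6]=0
  step 2: row=0, L[0]='0', prepend. Next row=LF[0]=1
  step 3: row=1, L[1]='2', prepend. Next row=LF[1]=3
  step 4: row=3, L[3]='a', prepend. Next row=LF[3]=4
  step 5: row=4, L[4]='c', prepend. Next row=LF[4]=5
  step 6: row=5, L[5]='1', prepend. Next row=LF[5]=2
  step 7: row=2, L[2]='d', prepend. Next row=LF[2]=6
Reversed output: d1ca20$

Answer: d1ca20$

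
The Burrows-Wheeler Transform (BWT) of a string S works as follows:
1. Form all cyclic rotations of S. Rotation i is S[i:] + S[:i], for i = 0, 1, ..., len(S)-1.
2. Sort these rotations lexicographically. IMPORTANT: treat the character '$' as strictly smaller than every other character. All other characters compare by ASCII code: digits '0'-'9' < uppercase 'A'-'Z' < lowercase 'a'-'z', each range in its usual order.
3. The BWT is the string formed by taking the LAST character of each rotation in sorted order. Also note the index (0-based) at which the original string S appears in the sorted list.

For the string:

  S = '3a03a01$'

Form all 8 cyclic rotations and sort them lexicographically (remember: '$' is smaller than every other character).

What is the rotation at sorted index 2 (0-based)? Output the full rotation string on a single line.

Answer: 03a01$3a

Derivation:
All 8 rotations (rotation i = S[i:]+S[:i]):
  rot[0] = 3a03a01$
  rot[1] = a03a01$3
  rot[2] = 03a01$3a
  rot[3] = 3a01$3a0
  rot[4] = a01$3a03
  rot[5] = 01$3a03a
  rot[6] = 1$3a03a0
  rot[7] = $3a03a01
Sorted (with $ < everything):
  sorted[0] = $3a03a01
  sorted[1] = 01$3a03a
  sorted[2] = 03a01$3a
  sorted[3] = 1$3a03a0
  sorted[4] = 3a01$3a0
  sorted[5] = 3a03a01$
  sorted[6] = a01$3a03
  sorted[7] = a03a01$3
sorted[2] = 03a01$3a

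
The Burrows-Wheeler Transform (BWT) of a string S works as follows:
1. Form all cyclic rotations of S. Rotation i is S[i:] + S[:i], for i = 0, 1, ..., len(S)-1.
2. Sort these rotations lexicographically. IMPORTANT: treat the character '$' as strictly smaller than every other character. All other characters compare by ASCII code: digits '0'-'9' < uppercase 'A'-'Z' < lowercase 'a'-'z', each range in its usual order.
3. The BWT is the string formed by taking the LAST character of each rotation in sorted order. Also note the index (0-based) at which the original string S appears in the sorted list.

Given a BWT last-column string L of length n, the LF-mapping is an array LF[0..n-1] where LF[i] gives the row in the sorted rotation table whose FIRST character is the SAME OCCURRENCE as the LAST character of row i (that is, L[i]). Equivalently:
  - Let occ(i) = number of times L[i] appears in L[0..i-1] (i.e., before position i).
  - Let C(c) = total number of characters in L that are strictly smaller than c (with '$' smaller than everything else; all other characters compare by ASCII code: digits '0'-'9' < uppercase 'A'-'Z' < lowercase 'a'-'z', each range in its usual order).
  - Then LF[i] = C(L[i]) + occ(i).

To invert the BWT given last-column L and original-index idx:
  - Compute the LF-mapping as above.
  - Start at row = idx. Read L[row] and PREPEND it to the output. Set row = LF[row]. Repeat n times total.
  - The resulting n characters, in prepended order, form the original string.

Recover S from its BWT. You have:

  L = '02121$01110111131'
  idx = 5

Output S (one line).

Answer: 1101111113201120$

Derivation:
LF mapping: 1 14 4 15 5 0 2 6 7 8 3 9 10 11 12 16 13
Walk LF starting at row 5, prepending L[row]:
  step 1: row=5, L[5]='$', prepend. Next row=LF[5]=0
  step 2: row=0, L[0]='0', prepend. Next row=LF[0]=1
  step 3: row=1, L[1]='2', prepend. Next row=LF[1]=14
  step 4: row=14, L[14]='1', prepend. Next row=LF[14]=12
  step 5: row=12, L[12]='1', prepend. Next row=LF[12]=10
  step 6: row=10, L[10]='0', prepend. Next row=LF[10]=3
  step 7: row=3, L[3]='2', prepend. Next row=LF[3]=15
  step 8: row=15, L[15]='3', prepend. Next row=LF[15]=16
  step 9: row=16, L[16]='1', prepend. Next row=LF[16]=13
  step 10: row=13, L[13]='1', prepend. Next row=LF[13]=11
  step 11: row=11, L[11]='1', prepend. Next row=LF[11]=9
  step 12: row=9, L[9]='1', prepend. Next row=LF[9]=8
  step 13: row=8, L[8]='1', prepend. Next row=LF[8]=7
  step 14: row=7, L[7]='1', prepend. Next row=LF[7]=6
  step 15: row=6, L[6]='0', prepend. Next row=LF[6]=2
  step 16: row=2, L[2]='1', prepend. Next row=LF[2]=4
  step 17: row=4, L[4]='1', prepend. Next row=LF[4]=5
Reversed output: 1101111113201120$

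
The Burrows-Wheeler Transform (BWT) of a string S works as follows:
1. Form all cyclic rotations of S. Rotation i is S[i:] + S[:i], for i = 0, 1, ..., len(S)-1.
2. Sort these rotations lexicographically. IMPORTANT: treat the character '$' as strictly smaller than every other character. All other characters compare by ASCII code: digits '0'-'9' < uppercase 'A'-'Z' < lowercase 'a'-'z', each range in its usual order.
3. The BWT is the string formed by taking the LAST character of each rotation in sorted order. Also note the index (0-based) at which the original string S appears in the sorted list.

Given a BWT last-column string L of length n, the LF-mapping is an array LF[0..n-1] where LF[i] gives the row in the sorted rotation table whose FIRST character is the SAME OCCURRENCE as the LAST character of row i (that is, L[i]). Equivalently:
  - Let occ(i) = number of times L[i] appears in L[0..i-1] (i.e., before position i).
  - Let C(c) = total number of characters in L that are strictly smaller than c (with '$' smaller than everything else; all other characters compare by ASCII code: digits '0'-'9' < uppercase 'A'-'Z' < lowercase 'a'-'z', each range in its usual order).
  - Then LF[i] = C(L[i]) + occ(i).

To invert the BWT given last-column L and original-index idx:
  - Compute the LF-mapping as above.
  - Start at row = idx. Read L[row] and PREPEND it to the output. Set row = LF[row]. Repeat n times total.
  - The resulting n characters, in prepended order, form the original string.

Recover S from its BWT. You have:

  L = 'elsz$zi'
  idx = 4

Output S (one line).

Answer: sizzle$

Derivation:
LF mapping: 1 3 4 5 0 6 2
Walk LF starting at row 4, prepending L[row]:
  step 1: row=4, L[4]='$', prepend. Next row=LF[4]=0
  step 2: row=0, L[0]='e', prepend. Next row=LF[0]=1
  step 3: row=1, L[1]='l', prepend. Next row=LF[1]=3
  step 4: row=3, L[3]='z', prepend. Next row=LF[3]=5
  step 5: row=5, L[5]='z', prepend. Next row=LF[5]=6
  step 6: row=6, L[6]='i', prepend. Next row=LF[6]=2
  step 7: row=2, L[2]='s', prepend. Next row=LF[2]=4
Reversed output: sizzle$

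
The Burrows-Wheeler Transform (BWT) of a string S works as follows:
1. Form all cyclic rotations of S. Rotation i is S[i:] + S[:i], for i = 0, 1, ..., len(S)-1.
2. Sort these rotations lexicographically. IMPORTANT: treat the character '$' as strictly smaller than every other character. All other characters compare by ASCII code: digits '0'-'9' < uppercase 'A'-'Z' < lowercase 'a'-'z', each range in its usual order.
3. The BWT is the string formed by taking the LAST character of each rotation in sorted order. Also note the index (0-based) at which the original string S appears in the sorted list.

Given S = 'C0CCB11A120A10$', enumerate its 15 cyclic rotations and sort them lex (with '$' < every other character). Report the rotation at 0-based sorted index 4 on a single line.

All 15 rotations (rotation i = S[i:]+S[:i]):
  rot[0] = C0CCB11A120A10$
  rot[1] = 0CCB11A120A10$C
  rot[2] = CCB11A120A10$C0
  rot[3] = CB11A120A10$C0C
  rot[4] = B11A120A10$C0CC
  rot[5] = 11A120A10$C0CCB
  rot[6] = 1A120A10$C0CCB1
  rot[7] = A120A10$C0CCB11
  rot[8] = 120A10$C0CCB11A
  rot[9] = 20A10$C0CCB11A1
  rot[10] = 0A10$C0CCB11A12
  rot[11] = A10$C0CCB11A120
  rot[12] = 10$C0CCB11A120A
  rot[13] = 0$C0CCB11A120A1
  rot[14] = $C0CCB11A120A10
Sorted (with $ < everything):
  sorted[0] = $C0CCB11A120A10
  sorted[1] = 0$C0CCB11A120A1
  sorted[2] = 0A10$C0CCB11A12
  sorted[3] = 0CCB11A120A10$C
  sorted[4] = 10$C0CCB11A120A
  sorted[5] = 11A120A10$C0CCB
  sorted[6] = 120A10$C0CCB11A
  sorted[7] = 1A120A10$C0CCB1
  sorted[8] = 20A10$C0CCB11A1
  sorted[9] = A10$C0CCB11A120
  sorted[10] = A120A10$C0CCB11
  sorted[11] = B11A120A10$C0CC
  sorted[12] = C0CCB11A120A10$
  sorted[13] = CB11A120A10$C0C
  sorted[14] = CCB11A120A10$C0
sorted[4] = 10$C0CCB11A120A

Answer: 10$C0CCB11A120A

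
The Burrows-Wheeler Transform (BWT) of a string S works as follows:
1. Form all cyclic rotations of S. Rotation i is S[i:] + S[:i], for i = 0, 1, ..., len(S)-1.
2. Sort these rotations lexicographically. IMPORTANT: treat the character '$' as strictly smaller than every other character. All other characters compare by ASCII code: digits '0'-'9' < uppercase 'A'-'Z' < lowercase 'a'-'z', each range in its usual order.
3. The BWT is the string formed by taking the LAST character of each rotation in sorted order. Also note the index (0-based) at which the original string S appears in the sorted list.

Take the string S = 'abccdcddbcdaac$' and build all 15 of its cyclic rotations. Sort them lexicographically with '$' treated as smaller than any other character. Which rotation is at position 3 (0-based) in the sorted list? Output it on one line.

Answer: ac$abccdcddbcda

Derivation:
All 15 rotations (rotation i = S[i:]+S[:i]):
  rot[0] = abccdcddbcdaac$
  rot[1] = bccdcddbcdaac$a
  rot[2] = ccdcddbcdaac$ab
  rot[3] = cdcddbcdaac$abc
  rot[4] = dcddbcdaac$abcc
  rot[5] = cddbcdaac$abccd
  rot[6] = ddbcdaac$abccdc
  rot[7] = dbcdaac$abccdcd
  rot[8] = bcdaac$abccdcdd
  rot[9] = cdaac$abccdcddb
  rot[10] = daac$abccdcddbc
  rot[11] = aac$abccdcddbcd
  rot[12] = ac$abccdcddbcda
  rot[13] = c$abccdcddbcdaa
  rot[14] = $abccdcddbcdaac
Sorted (with $ < everything):
  sorted[0] = $abccdcddbcdaac
  sorted[1] = aac$abccdcddbcd
  sorted[2] = abccdcddbcdaac$
  sorted[3] = ac$abccdcddbcda
  sorted[4] = bccdcddbcdaac$a
  sorted[5] = bcdaac$abccdcdd
  sorted[6] = c$abccdcddbcdaa
  sorted[7] = ccdcddbcdaac$ab
  sorted[8] = cdaac$abccdcddb
  sorted[9] = cdcddbcdaac$abc
  sorted[10] = cddbcdaac$abccd
  sorted[11] = daac$abccdcddbc
  sorted[12] = dbcdaac$abccdcd
  sorted[13] = dcddbcdaac$abcc
  sorted[14] = ddbcdaac$abccdc
sorted[3] = ac$abccdcddbcda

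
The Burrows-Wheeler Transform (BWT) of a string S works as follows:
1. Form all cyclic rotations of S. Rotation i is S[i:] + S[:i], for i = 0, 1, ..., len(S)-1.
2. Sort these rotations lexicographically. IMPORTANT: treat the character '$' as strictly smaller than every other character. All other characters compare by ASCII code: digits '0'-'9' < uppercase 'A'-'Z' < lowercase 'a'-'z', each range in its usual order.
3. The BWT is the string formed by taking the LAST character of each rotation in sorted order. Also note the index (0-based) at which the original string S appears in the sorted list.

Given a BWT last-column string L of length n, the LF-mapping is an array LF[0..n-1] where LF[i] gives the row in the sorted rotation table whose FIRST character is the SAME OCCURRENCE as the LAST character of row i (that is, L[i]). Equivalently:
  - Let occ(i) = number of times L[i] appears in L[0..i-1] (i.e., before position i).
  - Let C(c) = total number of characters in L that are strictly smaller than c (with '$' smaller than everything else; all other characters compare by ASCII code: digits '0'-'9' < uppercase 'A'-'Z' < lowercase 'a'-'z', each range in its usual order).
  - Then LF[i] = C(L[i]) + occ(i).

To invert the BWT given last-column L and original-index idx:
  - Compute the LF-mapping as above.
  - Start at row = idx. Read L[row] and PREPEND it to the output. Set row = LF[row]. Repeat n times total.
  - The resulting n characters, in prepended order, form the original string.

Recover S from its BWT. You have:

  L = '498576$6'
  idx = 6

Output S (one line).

LF mapping: 1 7 6 2 5 3 0 4
Walk LF starting at row 6, prepending L[row]:
  step 1: row=6, L[6]='$', prepend. Next row=LF[6]=0
  step 2: row=0, L[0]='4', prepend. Next row=LF[0]=1
  step 3: row=1, L[1]='9', prepend. Next row=LF[1]=7
  step 4: row=7, L[7]='6', prepend. Next row=LF[7]=4
  step 5: row=4, L[4]='7', prepend. Next row=LF[4]=5
  step 6: row=5, L[5]='6', prepend. Next row=LF[5]=3
  step 7: row=3, L[3]='5', prepend. Next row=LF[3]=2
  step 8: row=2, L[2]='8', prepend. Next row=LF[2]=6
Reversed output: 8567694$

Answer: 8567694$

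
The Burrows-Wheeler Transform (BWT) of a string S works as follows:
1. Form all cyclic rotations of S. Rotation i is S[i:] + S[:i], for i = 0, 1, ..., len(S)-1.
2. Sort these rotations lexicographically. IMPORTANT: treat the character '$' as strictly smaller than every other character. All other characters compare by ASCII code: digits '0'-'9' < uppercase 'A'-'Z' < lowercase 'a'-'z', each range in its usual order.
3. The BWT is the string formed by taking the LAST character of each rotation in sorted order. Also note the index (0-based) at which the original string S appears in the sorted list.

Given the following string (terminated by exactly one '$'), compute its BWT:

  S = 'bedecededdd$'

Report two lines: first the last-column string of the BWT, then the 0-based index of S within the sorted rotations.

All 12 rotations (rotation i = S[i:]+S[:i]):
  rot[0] = bedecededdd$
  rot[1] = edecededdd$b
  rot[2] = decededdd$be
  rot[3] = ecededdd$bed
  rot[4] = cededdd$bede
  rot[5] = ededdd$bedec
  rot[6] = deddd$bedece
  rot[7] = eddd$bedeced
  rot[8] = ddd$bedecede
  rot[9] = dd$bedeceded
  rot[10] = d$bedecededd
  rot[11] = $bedecededdd
Sorted (with $ < everything):
  sorted[0] = $bedecededdd  (last char: 'd')
  sorted[1] = bedecededdd$  (last char: '$')
  sorted[2] = cededdd$bede  (last char: 'e')
  sorted[3] = d$bedecededd  (last char: 'd')
  sorted[4] = dd$bedeceded  (last char: 'd')
  sorted[5] = ddd$bedecede  (last char: 'e')
  sorted[6] = decededdd$be  (last char: 'e')
  sorted[7] = deddd$bedece  (last char: 'e')
  sorted[8] = ecededdd$bed  (last char: 'd')
  sorted[9] = eddd$bedeced  (last char: 'd')
  sorted[10] = edecededdd$b  (last char: 'b')
  sorted[11] = ededdd$bedec  (last char: 'c')
Last column: d$eddeeeddbc
Original string S is at sorted index 1

Answer: d$eddeeeddbc
1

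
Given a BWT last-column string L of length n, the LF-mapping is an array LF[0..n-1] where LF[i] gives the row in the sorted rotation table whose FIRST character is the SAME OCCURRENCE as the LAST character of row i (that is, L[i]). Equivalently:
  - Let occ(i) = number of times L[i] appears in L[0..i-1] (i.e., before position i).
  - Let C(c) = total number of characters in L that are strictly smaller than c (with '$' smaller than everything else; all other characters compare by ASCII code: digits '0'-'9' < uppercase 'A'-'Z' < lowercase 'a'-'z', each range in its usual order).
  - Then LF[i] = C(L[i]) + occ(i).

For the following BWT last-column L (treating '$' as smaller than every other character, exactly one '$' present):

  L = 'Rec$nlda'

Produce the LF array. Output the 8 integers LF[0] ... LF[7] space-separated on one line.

Answer: 1 5 3 0 7 6 4 2

Derivation:
Char counts: '$':1, 'R':1, 'a':1, 'c':1, 'd':1, 'e':1, 'l':1, 'n':1
C (first-col start): C('$')=0, C('R')=1, C('a')=2, C('c')=3, C('d')=4, C('e')=5, C('l')=6, C('n')=7
L[0]='R': occ=0, LF[0]=C('R')+0=1+0=1
L[1]='e': occ=0, LF[1]=C('e')+0=5+0=5
L[2]='c': occ=0, LF[2]=C('c')+0=3+0=3
L[3]='$': occ=0, LF[3]=C('$')+0=0+0=0
L[4]='n': occ=0, LF[4]=C('n')+0=7+0=7
L[5]='l': occ=0, LF[5]=C('l')+0=6+0=6
L[6]='d': occ=0, LF[6]=C('d')+0=4+0=4
L[7]='a': occ=0, LF[7]=C('a')+0=2+0=2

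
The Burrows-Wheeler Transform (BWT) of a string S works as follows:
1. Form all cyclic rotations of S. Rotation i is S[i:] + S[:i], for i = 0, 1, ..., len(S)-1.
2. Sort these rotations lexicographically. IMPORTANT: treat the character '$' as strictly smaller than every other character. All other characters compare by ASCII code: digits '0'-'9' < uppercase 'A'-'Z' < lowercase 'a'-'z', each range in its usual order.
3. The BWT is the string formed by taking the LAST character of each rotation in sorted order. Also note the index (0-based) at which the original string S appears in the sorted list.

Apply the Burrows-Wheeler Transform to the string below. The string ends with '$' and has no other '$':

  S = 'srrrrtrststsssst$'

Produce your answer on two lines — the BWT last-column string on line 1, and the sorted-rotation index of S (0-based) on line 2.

Answer: tsrrtr$tssstrsrss
6

Derivation:
All 17 rotations (rotation i = S[i:]+S[:i]):
  rot[0] = srrrrtrststsssst$
  rot[1] = rrrrtrststsssst$s
  rot[2] = rrrtrststsssst$sr
  rot[3] = rrtrststsssst$srr
  rot[4] = rtrststsssst$srrr
  rot[5] = trststsssst$srrrr
  rot[6] = rststsssst$srrrrt
  rot[7] = ststsssst$srrrrtr
  rot[8] = tstsssst$srrrrtrs
  rot[9] = stsssst$srrrrtrst
  rot[10] = tsssst$srrrrtrsts
  rot[11] = sssst$srrrrtrstst
  rot[12] = ssst$srrrrtrststs
  rot[13] = sst$srrrrtrststss
  rot[14] = st$srrrrtrststsss
  rot[15] = t$srrrrtrststssss
  rot[16] = $srrrrtrststsssst
Sorted (with $ < everything):
  sorted[0] = $srrrrtrststsssst  (last char: 't')
  sorted[1] = rrrrtrststsssst$s  (last char: 's')
  sorted[2] = rrrtrststsssst$sr  (last char: 'r')
  sorted[3] = rrtrststsssst$srr  (last char: 'r')
  sorted[4] = rststsssst$srrrrt  (last char: 't')
  sorted[5] = rtrststsssst$srrr  (last char: 'r')
  sorted[6] = srrrrtrststsssst$  (last char: '$')
  sorted[7] = sssst$srrrrtrstst  (last char: 't')
  sorted[8] = ssst$srrrrtrststs  (last char: 's')
  sorted[9] = sst$srrrrtrststss  (last char: 's')
  sorted[10] = st$srrrrtrststsss  (last char: 's')
  sorted[11] = stsssst$srrrrtrst  (last char: 't')
  sorted[12] = ststsssst$srrrrtr  (last char: 'r')
  sorted[13] = t$srrrrtrststssss  (last char: 's')
  sorted[14] = trststsssst$srrrr  (last char: 'r')
  sorted[15] = tsssst$srrrrtrsts  (last char: 's')
  sorted[16] = tstsssst$srrrrtrs  (last char: 's')
Last column: tsrrtr$tssstrsrss
Original string S is at sorted index 6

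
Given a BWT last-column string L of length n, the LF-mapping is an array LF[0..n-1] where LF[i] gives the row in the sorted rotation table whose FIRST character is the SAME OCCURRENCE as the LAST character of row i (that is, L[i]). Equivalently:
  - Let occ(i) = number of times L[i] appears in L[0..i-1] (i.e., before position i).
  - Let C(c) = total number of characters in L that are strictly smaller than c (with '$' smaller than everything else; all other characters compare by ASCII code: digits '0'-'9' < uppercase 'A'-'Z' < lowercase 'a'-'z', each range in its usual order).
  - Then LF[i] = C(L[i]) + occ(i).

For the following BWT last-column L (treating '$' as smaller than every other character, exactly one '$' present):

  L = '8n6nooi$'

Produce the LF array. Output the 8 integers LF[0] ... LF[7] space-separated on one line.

Answer: 2 4 1 5 6 7 3 0

Derivation:
Char counts: '$':1, '6':1, '8':1, 'i':1, 'n':2, 'o':2
C (first-col start): C('$')=0, C('6')=1, C('8')=2, C('i')=3, C('n')=4, C('o')=6
L[0]='8': occ=0, LF[0]=C('8')+0=2+0=2
L[1]='n': occ=0, LF[1]=C('n')+0=4+0=4
L[2]='6': occ=0, LF[2]=C('6')+0=1+0=1
L[3]='n': occ=1, LF[3]=C('n')+1=4+1=5
L[4]='o': occ=0, LF[4]=C('o')+0=6+0=6
L[5]='o': occ=1, LF[5]=C('o')+1=6+1=7
L[6]='i': occ=0, LF[6]=C('i')+0=3+0=3
L[7]='$': occ=0, LF[7]=C('$')+0=0+0=0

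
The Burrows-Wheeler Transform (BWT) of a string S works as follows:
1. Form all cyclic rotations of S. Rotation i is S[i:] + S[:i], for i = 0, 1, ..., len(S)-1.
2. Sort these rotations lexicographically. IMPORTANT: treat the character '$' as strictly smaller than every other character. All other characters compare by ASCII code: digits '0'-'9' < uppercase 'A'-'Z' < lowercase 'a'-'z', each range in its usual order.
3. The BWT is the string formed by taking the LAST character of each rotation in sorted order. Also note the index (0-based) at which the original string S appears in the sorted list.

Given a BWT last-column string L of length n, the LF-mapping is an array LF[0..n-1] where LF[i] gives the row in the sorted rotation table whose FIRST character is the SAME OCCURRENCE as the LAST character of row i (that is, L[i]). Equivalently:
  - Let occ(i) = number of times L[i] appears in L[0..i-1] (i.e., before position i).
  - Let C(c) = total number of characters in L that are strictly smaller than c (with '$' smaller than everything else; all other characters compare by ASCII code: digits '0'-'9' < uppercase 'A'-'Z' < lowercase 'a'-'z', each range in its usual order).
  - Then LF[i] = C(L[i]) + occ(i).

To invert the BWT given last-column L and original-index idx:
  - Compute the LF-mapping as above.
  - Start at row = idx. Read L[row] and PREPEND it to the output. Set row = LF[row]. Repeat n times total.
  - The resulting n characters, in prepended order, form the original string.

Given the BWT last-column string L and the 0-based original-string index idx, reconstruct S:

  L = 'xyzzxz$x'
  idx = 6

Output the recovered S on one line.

Answer: zxzzxyx$

Derivation:
LF mapping: 1 4 5 6 2 7 0 3
Walk LF starting at row 6, prepending L[row]:
  step 1: row=6, L[6]='$', prepend. Next row=LF[6]=0
  step 2: row=0, L[0]='x', prepend. Next row=LF[0]=1
  step 3: row=1, L[1]='y', prepend. Next row=LF[1]=4
  step 4: row=4, L[4]='x', prepend. Next row=LF[4]=2
  step 5: row=2, L[2]='z', prepend. Next row=LF[2]=5
  step 6: row=5, L[5]='z', prepend. Next row=LF[5]=7
  step 7: row=7, L[7]='x', prepend. Next row=LF[7]=3
  step 8: row=3, L[3]='z', prepend. Next row=LF[3]=6
Reversed output: zxzzxyx$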